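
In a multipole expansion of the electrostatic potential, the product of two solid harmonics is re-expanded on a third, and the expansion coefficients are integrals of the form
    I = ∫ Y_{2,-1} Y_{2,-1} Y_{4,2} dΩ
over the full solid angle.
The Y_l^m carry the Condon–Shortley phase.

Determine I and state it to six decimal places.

Checks pass: Σm=0; 8 even; l₃=4∈[0,4].
(2·2+1)(2·2+1)(2·4+1) = 225
Δ: 0! 4! 4! / 9! → 1/630
sum: t=0:+1/16 = 1/16
3j²(2 2 4; 0 0 0) = Δ·Π!·Σ² = 2/35  (sign +1)
sum: t=0:+1/36 = 1/36
3j²(2 2 4; -1 -1 2) = Δ·Π!·Σ² = 4/63  (sign +1)
combine: 4πI² = 225·2/35·4/63 = 40/49
take √, sign +1: I = 0.25487487

0.254875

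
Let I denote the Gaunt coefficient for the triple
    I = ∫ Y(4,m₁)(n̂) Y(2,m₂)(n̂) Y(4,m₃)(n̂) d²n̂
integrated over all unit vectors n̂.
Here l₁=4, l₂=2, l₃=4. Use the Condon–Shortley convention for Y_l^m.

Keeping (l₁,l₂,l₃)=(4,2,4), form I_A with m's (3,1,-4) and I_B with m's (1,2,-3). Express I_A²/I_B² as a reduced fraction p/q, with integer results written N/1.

14/9

Shared (l₁,l₂,l₃)=(4,2,4): N and (l;000)² cancel in I_A²/I_B².
A: Δ = 2!·6!·2!/11! = 1/13860; Racah Σ t=1..1: t=1:−1/1440 = -1/1440; ⇒ 3j(4 2 4; 3 1 -4)² = 7/165, sgn -1
B: Δ = 2!·6!·2!/11! = 1/13860; Racah Σ t=2..2: t=2:+1/480 = 1/480; ⇒ 3j(4 2 4; 1 2 -3)² = 3/110, sgn -1
I_A²/I_B² = (7/165)/(3/110) = 14/9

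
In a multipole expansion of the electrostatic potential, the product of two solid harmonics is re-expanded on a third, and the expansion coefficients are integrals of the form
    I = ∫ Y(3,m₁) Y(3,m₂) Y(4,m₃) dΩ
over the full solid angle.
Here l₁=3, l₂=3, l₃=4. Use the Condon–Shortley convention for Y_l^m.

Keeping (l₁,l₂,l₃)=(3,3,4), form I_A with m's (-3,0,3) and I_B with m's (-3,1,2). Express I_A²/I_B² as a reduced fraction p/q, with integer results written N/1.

Shared (l₁,l₂,l₃)=(3,3,4): N and (l;000)² cancel in I_A²/I_B².
A: Δ = 2!·4!·4!/11! = 1/34650; Racah Σ t=2..2: t=2:+1/288 = 1/288; ⇒ 3j(3 3 4; -3 0 3)² = 1/22, sgn -1
B: Δ = 2!·4!·4!/11! = 1/34650; Racah Σ t=2..2: t=2:+1/192 = 1/192; ⇒ 3j(3 3 4; -3 1 2)² = 3/77, sgn +1
I_A²/I_B² = (1/22)/(3/77) = 7/6

7/6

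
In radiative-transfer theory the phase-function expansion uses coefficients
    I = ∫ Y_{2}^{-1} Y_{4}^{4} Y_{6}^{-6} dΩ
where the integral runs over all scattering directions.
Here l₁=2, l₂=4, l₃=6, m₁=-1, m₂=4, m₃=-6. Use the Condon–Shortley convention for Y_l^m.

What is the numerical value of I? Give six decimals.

0.000000

-1 + 4 − 6 = -3 ≠ 0: azimuthal integral kills it; I = 0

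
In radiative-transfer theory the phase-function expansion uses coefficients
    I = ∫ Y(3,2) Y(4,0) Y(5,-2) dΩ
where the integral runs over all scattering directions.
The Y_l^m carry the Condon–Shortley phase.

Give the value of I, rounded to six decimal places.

m-sum 0 ✓  L=12 even ✓  1≤5≤7 ✓
Π(2lᵢ+1) = 7×9×11 = 693
triangle coeff Δ(3,4,5) = 1/180180
Σ_t [0,2]: t=0:+1/576 t=1:−1/144 t=2:+1/576 = -1/288
(3j)²=20/1001 [(3 4 5; 0 0 0)], sign=+1
Σ_t [0,1]: t=0:+1/576 t=1:−1/864 = 1/1728
(3j)²=5/1287 [(3 4 5; 2 0 -2)], sign=-1
⇒ 4πI² = 100/1859
I = (-1)√(100/1859/(4π)) = -0.06542675

-0.065427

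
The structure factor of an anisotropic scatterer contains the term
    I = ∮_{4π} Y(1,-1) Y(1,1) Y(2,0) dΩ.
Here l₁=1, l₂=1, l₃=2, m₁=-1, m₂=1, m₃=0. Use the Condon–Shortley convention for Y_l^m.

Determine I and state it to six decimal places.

0.126157

Checks pass: Σm=0; 4 even; l₃=2∈[0,2].
(2·1+1)(2·1+1)(2·2+1) = 45
Δ: 0! 2! 2! / 5! → 1/30
sum: t=0:+1/1 = 1/1
3j²(1 1 2; 0 0 0) = Δ·Π!·Σ² = 2/15  (sign +1)
sum: t=0:+1/4 = 1/4
3j²(1 1 2; -1 1 0) = Δ·Π!·Σ² = 1/30  (sign +1)
combine: 4πI² = 45·2/15·1/30 = 1/5
take √, sign +1: I = 0.12615663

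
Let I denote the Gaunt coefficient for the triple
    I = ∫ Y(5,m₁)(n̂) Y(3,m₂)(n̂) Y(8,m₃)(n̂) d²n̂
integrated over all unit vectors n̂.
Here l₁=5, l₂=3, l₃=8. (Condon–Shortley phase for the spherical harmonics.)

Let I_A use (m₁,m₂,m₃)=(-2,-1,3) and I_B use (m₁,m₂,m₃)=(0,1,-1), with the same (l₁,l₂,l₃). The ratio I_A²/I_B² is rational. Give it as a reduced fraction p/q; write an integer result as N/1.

550/441

Shared (l₁,l₂,l₃)=(5,3,8): N and (l;000)² cancel in I_A²/I_B².
A: Δ = 0!·10!·6!/17! = 1/136136; Racah Σ t=0..0: t=0:+1/1451520 = 1/1451520; ⇒ 3j(5 3 8; -2 -1 3)² = 75/3094, sgn -1
B: Δ = 0!·10!·6!/17! = 1/136136; Racah Σ t=0..0: t=0:+1/691200 = 1/691200; ⇒ 3j(5 3 8; 0 1 -1)² = 189/9724, sgn -1
I_A²/I_B² = (75/3094)/(189/9724) = 550/441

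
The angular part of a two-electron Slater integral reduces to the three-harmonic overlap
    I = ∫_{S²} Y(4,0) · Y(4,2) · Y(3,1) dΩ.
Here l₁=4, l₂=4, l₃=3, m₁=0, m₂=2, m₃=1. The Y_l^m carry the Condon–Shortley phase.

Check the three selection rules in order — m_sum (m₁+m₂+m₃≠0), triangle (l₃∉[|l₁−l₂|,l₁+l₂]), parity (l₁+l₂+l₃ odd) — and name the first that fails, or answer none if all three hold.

m_sum

azimuthal sum: 0 + 2 + 1 = 3  ✗
0 ≤ 3 ≤ 8 (triangle on l)
L = 4 + 4 + 3 = 11 (odd)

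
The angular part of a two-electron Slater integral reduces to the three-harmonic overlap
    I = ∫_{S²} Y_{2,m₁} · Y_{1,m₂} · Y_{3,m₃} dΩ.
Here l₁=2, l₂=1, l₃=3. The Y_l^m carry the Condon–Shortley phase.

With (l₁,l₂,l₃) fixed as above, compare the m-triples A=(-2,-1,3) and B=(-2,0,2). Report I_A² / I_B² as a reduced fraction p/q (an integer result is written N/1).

Shared (l₁,l₂,l₃)=(2,1,3): N and (l;000)² cancel in I_A²/I_B².
A: Δ = 0!·4!·2!/7! = 1/105; Racah Σ t=0..0: t=0:+1/48 = 1/48; ⇒ 3j(2 1 3; -2 -1 3)² = 1/7, sgn +1
B: Δ = 0!·4!·2!/7! = 1/105; Racah Σ t=0..0: t=0:+1/24 = 1/24; ⇒ 3j(2 1 3; -2 0 2)² = 1/21, sgn -1
I_A²/I_B² = (1/7)/(1/21) = 3/1

3/1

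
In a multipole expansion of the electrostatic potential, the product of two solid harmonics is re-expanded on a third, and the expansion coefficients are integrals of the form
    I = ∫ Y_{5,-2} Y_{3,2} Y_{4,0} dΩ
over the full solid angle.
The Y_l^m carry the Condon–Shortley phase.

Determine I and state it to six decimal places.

m-sum 0 ✓  L=12 even ✓  2≤4≤8 ✓
Π(2lᵢ+1) = 11×7×9 = 693
triangle coeff Δ(5,3,4) = 1/180180
Σ_t [1,3]: t=1:−1/576 t=2:+1/144 t=3:−1/576 = 1/288
(3j)²=20/1001 [(5 3 4; 0 0 0)], sign=+1
Σ_t [3,4]: t=3:−1/576 t=4:+1/864 = -1/1728
(3j)²=5/1287 [(5 3 4; -2 2 0)], sign=-1
⇒ 4πI² = 100/1859
I = (-1)√(100/1859/(4π)) = -0.06542675

-0.065427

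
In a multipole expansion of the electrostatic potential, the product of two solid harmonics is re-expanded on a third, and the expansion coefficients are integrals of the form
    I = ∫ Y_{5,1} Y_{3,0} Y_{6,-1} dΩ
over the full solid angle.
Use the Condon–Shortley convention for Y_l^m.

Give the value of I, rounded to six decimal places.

m-sum 0 ✓  L=14 even ✓  2≤6≤8 ✓
Π(2lᵢ+1) = 11×7×13 = 1001
triangle coeff Δ(5,3,6) = 1/675675
Σ_t [0,2]: t=0:+1/8640 t=1:−1/2304 t=2:+1/8640 = -7/34560
(3j)²=7/429 [(5 3 6; 0 0 0)], sign=-1
Σ_t [0,2]: t=0:+1/6912 t=1:−1/2880 t=2:+1/17280 = -1/6912
(3j)²=5/429 [(5 3 6; 1 0 -1)], sign=+1
⇒ 4πI² = 245/1287
I = (-1)√(245/1287/(4π)) = -0.12308038

-0.123080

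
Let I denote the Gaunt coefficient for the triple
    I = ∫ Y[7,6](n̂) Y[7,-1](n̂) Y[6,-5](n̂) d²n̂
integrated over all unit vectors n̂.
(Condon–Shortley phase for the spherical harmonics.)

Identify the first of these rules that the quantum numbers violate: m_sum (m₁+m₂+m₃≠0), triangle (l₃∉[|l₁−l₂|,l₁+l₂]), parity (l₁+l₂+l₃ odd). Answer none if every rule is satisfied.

none

azimuthal sum: 6 − 1 − 5 = 0  ✓
0 ≤ 6 ≤ 14 (triangle on l)  ✓
L = 7 + 7 + 6 = 20 (even)  ✓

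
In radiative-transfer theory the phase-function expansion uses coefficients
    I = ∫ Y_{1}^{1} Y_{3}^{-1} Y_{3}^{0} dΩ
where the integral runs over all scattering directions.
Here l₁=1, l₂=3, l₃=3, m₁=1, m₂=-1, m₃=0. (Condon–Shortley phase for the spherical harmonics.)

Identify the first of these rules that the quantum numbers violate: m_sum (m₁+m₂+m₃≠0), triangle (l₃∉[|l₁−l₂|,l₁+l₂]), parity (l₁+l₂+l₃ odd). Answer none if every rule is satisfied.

parity

azimuthal sum: 1 − 1 + 0 = 0  ✓
2 ≤ 3 ≤ 4 (triangle on l)  ✓
L = 1 + 3 + 3 = 7 (odd)  ✗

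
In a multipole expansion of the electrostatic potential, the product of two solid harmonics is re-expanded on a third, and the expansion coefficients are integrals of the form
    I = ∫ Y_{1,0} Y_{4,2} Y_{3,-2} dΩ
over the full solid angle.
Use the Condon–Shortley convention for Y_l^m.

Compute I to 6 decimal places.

0.213244

Rules hold: Σm=0, L=8 even, 3≤3≤5.
N = 3·9·7 = 189
Δ = 2!·0!·6!/9! = 1/252
Racah Σ t=1..1: t=1:−1/36 = -1/36
⇒ 3j(1 4 3; 0 0 0)² = 4/63, sgn +1
Racah Σ t=1..1: t=1:−1/120 = -1/120
⇒ 3j(1 4 3; 0 2 -2)² = 1/21, sgn +1
4πI² = N·(3j₀)²·(3jₘ)² = 4/7
I = +1·√(0.571429/4π) = 0.21324362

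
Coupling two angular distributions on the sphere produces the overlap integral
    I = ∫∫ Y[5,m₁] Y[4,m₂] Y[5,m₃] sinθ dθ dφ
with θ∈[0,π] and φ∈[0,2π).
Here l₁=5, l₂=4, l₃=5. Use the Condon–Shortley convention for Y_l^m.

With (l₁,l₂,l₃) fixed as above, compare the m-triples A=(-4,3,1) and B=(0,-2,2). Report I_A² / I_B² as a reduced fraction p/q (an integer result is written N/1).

Shared (l₁,l₂,l₃)=(5,4,5): N and (l;000)² cancel in I_A²/I_B².
A: Δ = 4!·6!·4!/15! = 1/3153150; Racah Σ t=3..4: t=3:−1/103680 t=4:+1/17280 = 1/20736; ⇒ 3j(5 4 5; -4 3 1)² = 10/429, sgn +1
B: Δ = 4!·6!·4!/15! = 1/3153150; Racah Σ t=0..2: t=0:+1/11520 t=1:−1/1728 t=2:+1/3456 = -7/34560; ⇒ 3j(5 4 5; 0 -2 2)² = 7/858, sgn +1
I_A²/I_B² = (10/429)/(7/858) = 20/7

20/7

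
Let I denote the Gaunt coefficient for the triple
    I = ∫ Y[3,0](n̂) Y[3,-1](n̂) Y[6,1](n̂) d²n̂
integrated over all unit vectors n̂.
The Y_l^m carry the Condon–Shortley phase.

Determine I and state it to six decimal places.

m-sum 0 ✓  L=12 even ✓  0≤6≤6 ✓
Π(2lᵢ+1) = 7×7×13 = 637
triangle coeff Δ(3,3,6) = 1/12012
Σ_t [0,0]: t=0:+1/1296 = 1/1296
(3j)²=100/3003 [(3 3 6; 0 0 0)], sign=+1
Σ_t [0,0]: t=0:+1/1728 = 1/1728
(3j)²=25/858 [(3 3 6; 0 -1 1)], sign=-1
⇒ 4πI² = 8750/14157
I = (-1)√(8750/14157/(4π)) = -0.22177545

-0.221775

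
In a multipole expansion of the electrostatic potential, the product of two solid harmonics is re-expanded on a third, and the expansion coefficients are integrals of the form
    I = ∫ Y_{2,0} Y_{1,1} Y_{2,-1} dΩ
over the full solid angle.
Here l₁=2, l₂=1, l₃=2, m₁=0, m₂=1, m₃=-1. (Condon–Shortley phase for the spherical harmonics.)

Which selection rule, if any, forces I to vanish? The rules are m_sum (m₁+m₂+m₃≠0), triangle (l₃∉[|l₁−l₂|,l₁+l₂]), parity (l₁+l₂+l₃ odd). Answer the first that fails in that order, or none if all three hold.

Σmᵢ = 0  ✓
l₃∈[|l₁−l₂|,l₁+l₂]=[1,3], have l₃=2  ✓
Σlᵢ = 5 ⇒ odd  ✗

parity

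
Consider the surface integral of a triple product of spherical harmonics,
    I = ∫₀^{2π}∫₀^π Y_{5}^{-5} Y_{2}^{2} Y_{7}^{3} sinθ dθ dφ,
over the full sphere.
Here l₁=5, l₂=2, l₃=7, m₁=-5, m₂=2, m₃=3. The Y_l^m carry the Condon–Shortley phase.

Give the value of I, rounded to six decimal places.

m-sum 0 ✓  L=14 even ✓  3≤7≤7 ✓
Π(2lᵢ+1) = 11×5×15 = 825
triangle coeff Δ(5,2,7) = 1/15015
Σ_t [0,0]: t=0:+1/57600 = 1/57600
(3j)²=21/715 [(5 2 7; 0 0 0)], sign=-1
Σ_t [0,0]: t=0:+1/87091200 = 1/87091200
(3j)²=1/15015 [(5 2 7; -5 2 3)], sign=+1
⇒ 4πI² = 3/1859
I = (-1)√(3/1859/(4π)) = -0.01133225

-0.011332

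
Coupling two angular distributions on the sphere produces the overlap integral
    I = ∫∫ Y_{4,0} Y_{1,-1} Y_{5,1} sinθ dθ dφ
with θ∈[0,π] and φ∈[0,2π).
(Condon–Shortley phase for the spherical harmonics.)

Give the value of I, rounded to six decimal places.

-0.190188

m-sum 0 ✓  L=10 even ✓  3≤5≤5 ✓
Π(2lᵢ+1) = 9×3×11 = 297
triangle coeff Δ(4,1,5) = 1/495
Σ_t [0,0]: t=0:+1/576 = 1/576
(3j)²=5/99 [(4 1 5; 0 0 0)], sign=-1
Σ_t [0,0]: t=0:+1/1152 = 1/1152
(3j)²=1/33 [(4 1 5; 0 -1 1)], sign=+1
⇒ 4πI² = 5/11
I = (-1)√(5/11/(4π)) = -0.19018827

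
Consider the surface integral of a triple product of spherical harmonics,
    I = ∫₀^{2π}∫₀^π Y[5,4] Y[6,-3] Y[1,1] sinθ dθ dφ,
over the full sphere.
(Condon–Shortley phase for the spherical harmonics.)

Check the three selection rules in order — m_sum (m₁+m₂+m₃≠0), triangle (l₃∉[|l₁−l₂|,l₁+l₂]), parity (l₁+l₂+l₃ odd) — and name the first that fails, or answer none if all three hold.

m_sum

m₁+m₂+m₃ = 4 − 3 + 1 = 2  ✗
triangle: |5−6|=1 ≤ l₃=1 ≤ 5+6=11
parity: l₁+l₂+l₃ = 12 is even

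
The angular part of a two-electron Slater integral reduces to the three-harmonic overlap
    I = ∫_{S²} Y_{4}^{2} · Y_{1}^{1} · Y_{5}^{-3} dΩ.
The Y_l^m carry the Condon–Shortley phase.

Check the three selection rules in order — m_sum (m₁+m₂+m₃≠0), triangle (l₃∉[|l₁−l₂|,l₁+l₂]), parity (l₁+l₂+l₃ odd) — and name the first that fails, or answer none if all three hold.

none

m₁+m₂+m₃ = 2 + 1 − 3 = 0  ✓
triangle: |4−1|=3 ≤ l₃=5 ≤ 4+1=5  ✓
parity: l₁+l₂+l₃ = 10 is even  ✓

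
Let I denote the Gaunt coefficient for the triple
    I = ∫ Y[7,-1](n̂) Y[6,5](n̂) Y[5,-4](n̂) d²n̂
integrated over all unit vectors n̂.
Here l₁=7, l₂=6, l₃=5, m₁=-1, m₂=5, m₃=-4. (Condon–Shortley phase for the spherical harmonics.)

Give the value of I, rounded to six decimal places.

m-sum 0 ✓  L=18 even ✓  1≤5≤13 ✓
Π(2lᵢ+1) = 15×13×11 = 2145
triangle coeff Δ(7,6,5) = 1/174594420
Σ_t [2,6]: t=2:+1/4147200 t=3:−1/207360 t=4:+1/82944 t=5:−1/207360 t=6:+1/4147200 = 1/345600
(3j)²=420/46189 [(7 6 5; 0 0 0)], sign=-1
Σ_t [7,8]: t=7:−1/14515200 t=8:+1/174182400 = -11/174182400
(3j)²=121/12597 [(7 6 5; -1 5 -4)], sign=+1
⇒ 4πI² = 254100/1356277
I = (-1)√(254100/1356277/(4π)) = -0.12210212

-0.122102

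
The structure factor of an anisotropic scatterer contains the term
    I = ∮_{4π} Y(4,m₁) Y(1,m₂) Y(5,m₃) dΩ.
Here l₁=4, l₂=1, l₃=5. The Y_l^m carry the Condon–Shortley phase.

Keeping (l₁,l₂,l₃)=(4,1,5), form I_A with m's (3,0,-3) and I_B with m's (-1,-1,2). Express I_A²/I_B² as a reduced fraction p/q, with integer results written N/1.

Same 4,1,5: normalisation and zero-m 3j drop out of the ratio.
A: Δ: 0! 8! 2! / 11! → 1/495; sum: t=0:+1/5040 = 1/5040; 3j²(4 1 5; 3 0 -3) = Δ·Π!·Σ² = 16/495  (sign +1)
B: Δ: 0! 8! 2! / 11! → 1/495; sum: t=0:+1/1440 = 1/1440; 3j²(4 1 5; -1 -1 2) = Δ·Π!·Σ² = 7/165  (sign -1)
I_A²/I_B² = (16/495)/(7/165) = 16/21

16/21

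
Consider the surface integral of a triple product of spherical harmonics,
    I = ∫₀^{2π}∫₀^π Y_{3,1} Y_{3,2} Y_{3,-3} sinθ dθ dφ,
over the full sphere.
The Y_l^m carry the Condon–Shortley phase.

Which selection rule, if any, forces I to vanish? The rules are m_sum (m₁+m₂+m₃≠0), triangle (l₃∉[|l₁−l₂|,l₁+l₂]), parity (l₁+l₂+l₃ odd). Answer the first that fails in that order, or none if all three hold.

parity

m₁+m₂+m₃ = 1 + 2 − 3 = 0  ✓
triangle: |3−3|=0 ≤ l₃=3 ≤ 3+3=6  ✓
parity: l₁+l₂+l₃ = 9 is odd  ✗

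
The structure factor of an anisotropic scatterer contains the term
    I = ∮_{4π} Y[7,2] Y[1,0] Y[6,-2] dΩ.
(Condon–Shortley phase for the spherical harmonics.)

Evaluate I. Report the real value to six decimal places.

m-sum 0 ✓  L=14 even ✓  6≤6≤8 ✓
Π(2lᵢ+1) = 15×3×13 = 585
triangle coeff Δ(7,1,6) = 1/1365
Σ_t [1,1]: t=1:−1/518400 = -1/518400
(3j)²=7/195 [(7 1 6; 0 0 0)], sign=-1
Σ_t [1,1]: t=1:−1/967680 = -1/967680
(3j)²=3/91 [(7 1 6; 2 0 -2)], sign=-1
⇒ 4πI² = 9/13
I = (+1)√(9/13/(4π)) = 0.23471705

0.234717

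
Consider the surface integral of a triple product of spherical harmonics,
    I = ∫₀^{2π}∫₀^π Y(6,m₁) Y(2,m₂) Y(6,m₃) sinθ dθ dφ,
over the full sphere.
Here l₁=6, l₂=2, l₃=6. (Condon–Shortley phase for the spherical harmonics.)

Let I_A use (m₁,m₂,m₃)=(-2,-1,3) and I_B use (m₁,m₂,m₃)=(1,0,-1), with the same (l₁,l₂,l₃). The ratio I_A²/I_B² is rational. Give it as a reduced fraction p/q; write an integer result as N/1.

Same 6,2,6: normalisation and zero-m 3j drop out of the ratio.
A: Δ: 2! 10! 2! / 15! → 1/90090; sum: t=0:+1/161280 t=1:−1/60480 = -1/96768; 3j²(6 2 6; -2 -1 3) = Δ·Π!·Σ² = 15/1001  (sign +1)
B: Δ: 2! 10! 2! / 15! → 1/90090; sum: t=0:+1/57600 t=1:−1/17280 t=2:+1/120960 = -13/403200; 3j²(6 2 6; 1 0 -1) = Δ·Π!·Σ² = 13/770  (sign +1)
I_A²/I_B² = (15/1001)/(13/770) = 150/169

150/169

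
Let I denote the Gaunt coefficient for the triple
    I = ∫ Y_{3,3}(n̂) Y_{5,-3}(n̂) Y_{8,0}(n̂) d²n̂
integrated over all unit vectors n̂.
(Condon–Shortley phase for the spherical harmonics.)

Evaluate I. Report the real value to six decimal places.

0.022216

m-sum 0 ✓  L=16 even ✓  2≤8≤8 ✓
Π(2lᵢ+1) = 7×11×17 = 1309
triangle coeff Δ(3,5,8) = 1/136136
Σ_t [0,0]: t=0:+1/518400 = 1/518400
(3j)²=56/2431 [(3 5 8; 0 0 0)], sign=+1
Σ_t [0,0]: t=0:+1/58060800 = 1/58060800
(3j)²=1/4862 [(3 5 8; 3 -3 0)], sign=+1
⇒ 4πI² = 196/31603
I = (+1)√(196/31603/(4π)) = 0.02221565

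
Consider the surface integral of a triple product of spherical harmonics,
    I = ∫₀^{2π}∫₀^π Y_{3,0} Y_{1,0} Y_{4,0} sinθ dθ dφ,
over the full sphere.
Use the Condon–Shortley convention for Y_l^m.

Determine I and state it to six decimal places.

0.246233

m-sum 0 ✓  L=8 even ✓  2≤4≤4 ✓
Π(2lᵢ+1) = 7×3×9 = 189
triangle coeff Δ(3,1,4) = 1/252
Σ_t [0,0]: t=0:+1/36 = 1/36
(3j)²=4/63 [(3 1 4; 0 0 0)], sign=+1
(m-triple is (0,0,0) — same symbol as above.)
⇒ 4πI² = 16/21
I = (+1)√(16/21/(4π)) = 0.24623252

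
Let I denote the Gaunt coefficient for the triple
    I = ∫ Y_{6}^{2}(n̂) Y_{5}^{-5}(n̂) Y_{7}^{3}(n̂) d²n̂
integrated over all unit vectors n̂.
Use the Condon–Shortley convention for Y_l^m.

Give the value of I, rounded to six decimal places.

-0.165660

Rules hold: Σm=0, L=18 even, 1≤7≤11.
N = 13·11·15 = 2145
Δ = 4!·8!·6!/19! = 1/174594420
Racah Σ t=0..4: t=0:+1/4147200 t=1:−1/207360 t=2:+1/82944 t=3:−1/207360 t=4:+1/4147200 = 1/345600
⇒ 3j(6 5 7; 0 0 0)² = 420/46189, sgn -1
Racah Σ t=0..0: t=0:+1/9953280 = 1/9953280
⇒ 3j(6 5 7; 2 -5 3)² = 2450/138567, sgn +1
4πI² = N·(3j₀)²·(3jₘ)² = 5145000/14919047
I = -1·√(0.344861/4π) = -0.16565983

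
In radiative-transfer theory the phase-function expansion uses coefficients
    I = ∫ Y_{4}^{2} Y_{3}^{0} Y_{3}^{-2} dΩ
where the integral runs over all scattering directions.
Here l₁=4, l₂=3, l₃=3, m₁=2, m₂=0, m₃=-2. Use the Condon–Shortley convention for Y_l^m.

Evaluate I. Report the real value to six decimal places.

m-sum 0 ✓  L=10 even ✓  1≤3≤7 ✓
Π(2lᵢ+1) = 9×7×7 = 441
triangle coeff Δ(4,3,3) = 1/34650
Σ_t [1,3]: t=1:−1/72 t=2:+1/16 t=3:−1/72 = 5/144
(3j)²=2/77 [(4 3 3; 0 0 0)], sign=-1
Σ_t [1,2]: t=1:−1/72 t=2:+1/96 = -1/288
(3j)²=1/462 [(4 3 3; 2 0 -2)], sign=+1
⇒ 4πI² = 3/121
I = (-1)√(3/121/(4π)) = -0.04441841

-0.044418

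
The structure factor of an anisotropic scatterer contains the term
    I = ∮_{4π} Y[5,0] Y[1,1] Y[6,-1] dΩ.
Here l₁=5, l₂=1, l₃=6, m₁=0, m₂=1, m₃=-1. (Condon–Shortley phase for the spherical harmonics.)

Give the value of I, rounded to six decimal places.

m-sum 0 ✓  L=12 even ✓  4≤6≤6 ✓
Π(2lᵢ+1) = 11×3×13 = 429
triangle coeff Δ(5,1,6) = 1/858
Σ_t [0,0]: t=0:+1/14400 = 1/14400
(3j)²=6/143 [(5 1 6; 0 0 0)], sign=+1
Σ_t [0,0]: t=0:+1/28800 = 1/28800
(3j)²=7/286 [(5 1 6; 0 1 -1)], sign=-1
⇒ 4πI² = 63/143
I = (-1)√(63/143/(4π)) = -0.18723944

-0.187239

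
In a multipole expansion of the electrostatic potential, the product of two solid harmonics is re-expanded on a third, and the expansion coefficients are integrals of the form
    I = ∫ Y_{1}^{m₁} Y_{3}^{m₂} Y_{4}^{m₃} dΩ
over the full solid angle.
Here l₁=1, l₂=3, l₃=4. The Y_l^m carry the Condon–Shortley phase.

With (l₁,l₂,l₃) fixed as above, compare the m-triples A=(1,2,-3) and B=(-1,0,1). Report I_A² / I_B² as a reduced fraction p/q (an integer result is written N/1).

Shared (l₁,l₂,l₃)=(1,3,4): N and (l;000)² cancel in I_A²/I_B².
A: Δ = 0!·2!·6!/9! = 1/252; Racah Σ t=0..0: t=0:+1/240 = 1/240; ⇒ 3j(1 3 4; 1 2 -3)² = 1/12, sgn -1
B: Δ = 0!·2!·6!/9! = 1/252; Racah Σ t=0..0: t=0:+1/72 = 1/72; ⇒ 3j(1 3 4; -1 0 1)² = 5/126, sgn -1
I_A²/I_B² = (1/12)/(5/126) = 21/10

21/10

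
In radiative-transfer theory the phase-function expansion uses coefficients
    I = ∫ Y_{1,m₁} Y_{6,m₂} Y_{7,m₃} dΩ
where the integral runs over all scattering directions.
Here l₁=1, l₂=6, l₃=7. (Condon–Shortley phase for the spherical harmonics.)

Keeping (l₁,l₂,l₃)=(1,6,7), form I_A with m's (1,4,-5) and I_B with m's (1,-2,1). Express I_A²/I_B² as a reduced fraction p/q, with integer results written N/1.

Shared (l₁,l₂,l₃)=(1,6,7): N and (l;000)² cancel in I_A²/I_B².
A: Δ = 0!·2!·12!/15! = 1/1365; Racah Σ t=0..0: t=0:+1/14515200 = 1/14515200; ⇒ 3j(1 6 7; 1 4 -5)² = 22/455, sgn +1
B: Δ = 0!·2!·12!/15! = 1/1365; Racah Σ t=0..0: t=0:+1/1935360 = 1/1935360; ⇒ 3j(1 6 7; 1 -2 1)² = 1/91, sgn +1
I_A²/I_B² = (22/455)/(1/91) = 22/5

22/5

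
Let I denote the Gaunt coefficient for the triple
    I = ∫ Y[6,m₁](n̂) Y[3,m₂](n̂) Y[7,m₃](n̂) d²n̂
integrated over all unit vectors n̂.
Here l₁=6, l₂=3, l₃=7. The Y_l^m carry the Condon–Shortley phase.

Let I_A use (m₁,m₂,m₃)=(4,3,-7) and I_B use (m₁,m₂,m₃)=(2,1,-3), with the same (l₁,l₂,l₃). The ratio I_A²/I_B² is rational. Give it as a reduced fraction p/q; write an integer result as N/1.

Same 6,3,7: normalisation and zero-m 3j drop out of the ratio.
A: Δ: 2! 10! 4! / 17! → 1/2042040; sum: t=2:+1/174182400 = 1/174182400; 3j²(6 3 7; 4 3 -7) = Δ·Π!·Σ² = 1/136  (sign +1)
B: Δ: 2! 10! 4! / 17! → 1/2042040; sum: t=0:+1/829440 t=1:−1/181440 t=2:+1/645120 = -1/362880; 3j²(6 3 7; 2 1 -3) = Δ·Π!·Σ² = 256/17017  (sign -1)
I_A²/I_B² = (1/136)/(256/17017) = 1001/2048

1001/2048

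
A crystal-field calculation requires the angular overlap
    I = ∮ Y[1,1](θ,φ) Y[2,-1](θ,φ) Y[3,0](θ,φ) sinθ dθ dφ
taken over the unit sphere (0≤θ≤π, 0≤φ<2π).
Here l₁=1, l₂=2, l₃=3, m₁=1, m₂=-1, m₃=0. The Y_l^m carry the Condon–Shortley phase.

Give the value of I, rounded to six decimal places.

0.143048

Rules hold: Σm=0, L=6 even, 1≤3≤3.
N = 3·5·7 = 105
Δ = 0!·2!·4!/7! = 1/105
Racah Σ t=0..0: t=0:+1/4 = 1/4
⇒ 3j(1 2 3; 0 0 0)² = 3/35, sgn -1
Racah Σ t=0..0: t=0:+1/12 = 1/12
⇒ 3j(1 2 3; 1 -1 0)² = 1/35, sgn -1
4πI² = N·(3j₀)²·(3jₘ)² = 9/35
I = +1·√(0.257143/4π) = 0.14304817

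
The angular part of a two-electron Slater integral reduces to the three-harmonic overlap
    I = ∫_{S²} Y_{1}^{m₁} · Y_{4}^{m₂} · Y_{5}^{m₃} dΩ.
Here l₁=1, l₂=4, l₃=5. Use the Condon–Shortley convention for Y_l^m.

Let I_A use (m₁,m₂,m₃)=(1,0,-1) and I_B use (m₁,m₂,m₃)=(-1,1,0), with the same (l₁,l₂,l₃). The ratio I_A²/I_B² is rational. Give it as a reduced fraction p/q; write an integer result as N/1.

3/2

Shared (l₁,l₂,l₃)=(1,4,5): N and (l;000)² cancel in I_A²/I_B².
A: Δ = 0!·2!·8!/11! = 1/495; Racah Σ t=0..0: t=0:+1/1152 = 1/1152; ⇒ 3j(1 4 5; 1 0 -1)² = 1/33, sgn +1
B: Δ = 0!·2!·8!/11! = 1/495; Racah Σ t=0..0: t=0:+1/1440 = 1/1440; ⇒ 3j(1 4 5; -1 1 0)² = 2/99, sgn -1
I_A²/I_B² = (1/33)/(2/99) = 3/2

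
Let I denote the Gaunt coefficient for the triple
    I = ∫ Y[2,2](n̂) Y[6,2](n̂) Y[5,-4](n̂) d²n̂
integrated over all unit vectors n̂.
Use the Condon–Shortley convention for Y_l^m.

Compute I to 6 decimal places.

l₁+l₂+l₃=13 is odd: 3j(l;000)=0 ⇒ I=0

0.000000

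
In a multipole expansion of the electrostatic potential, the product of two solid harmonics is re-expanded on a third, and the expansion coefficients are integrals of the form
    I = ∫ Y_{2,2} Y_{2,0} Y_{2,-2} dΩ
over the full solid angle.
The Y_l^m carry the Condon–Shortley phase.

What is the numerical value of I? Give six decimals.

Rules hold: Σm=0, L=6 even, 0≤2≤4.
N = 5·5·5 = 125
Δ = 2!·2!·2!/7! = 1/630
Racah Σ t=0..2: t=0:+1/8 t=1:−1/1 t=2:+1/8 = -3/4
⇒ 3j(2 2 2; 0 0 0)² = 2/35, sgn -1
Racah Σ t=0..0: t=0:+1/8 = 1/8
⇒ 3j(2 2 2; 2 0 -2)² = 2/35, sgn +1
4πI² = N·(3j₀)²·(3jₘ)² = 20/49
I = -1·√(0.408163/4π) = -0.18022375

-0.180224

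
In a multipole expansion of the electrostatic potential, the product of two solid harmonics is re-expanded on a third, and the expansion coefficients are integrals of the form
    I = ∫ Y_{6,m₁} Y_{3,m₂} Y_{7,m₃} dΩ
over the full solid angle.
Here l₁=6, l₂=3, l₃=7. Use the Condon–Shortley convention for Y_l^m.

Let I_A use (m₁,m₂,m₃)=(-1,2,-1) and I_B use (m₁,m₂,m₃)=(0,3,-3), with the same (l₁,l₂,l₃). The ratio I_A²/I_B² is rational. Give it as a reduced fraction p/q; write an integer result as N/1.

Shared (l₁,l₂,l₃)=(6,3,7): N and (l;000)² cancel in I_A²/I_B².
A: Δ = 2!·10!·4!/17! = 1/2042040; Racah Σ t=1..2: t=1:−1/414720 t=2:+1/172800 = 7/2073600; ⇒ 3j(6 3 7; -1 2 -1)² = 343/29172, sgn +1
B: Δ = 2!·10!·4!/17! = 1/2042040; Racah Σ t=2..2: t=2:+1/829440 = 1/829440; ⇒ 3j(6 3 7; 0 3 -3)² = 225/9724, sgn +1
I_A²/I_B² = (343/29172)/(225/9724) = 343/675

343/675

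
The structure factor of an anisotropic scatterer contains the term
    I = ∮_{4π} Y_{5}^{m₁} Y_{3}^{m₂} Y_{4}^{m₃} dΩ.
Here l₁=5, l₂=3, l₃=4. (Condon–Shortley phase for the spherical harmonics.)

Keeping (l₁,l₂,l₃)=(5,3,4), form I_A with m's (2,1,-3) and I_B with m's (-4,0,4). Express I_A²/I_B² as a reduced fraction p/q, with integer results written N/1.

l's match ⇒ only the (l;m) 3-j factors differ between A and B.
A: triangle coeff Δ(5,3,4) = 1/180180; Σ_t [2,3]: t=2:+1/960 t=3:−1/4320 = 7/8640; (3j)²=343/12870 [(5 3 4; 2 1 -3)], sign=-1
B: triangle coeff Δ(5,3,4) = 1/180180; Σ_t [3,3]: t=3:−1/8640 = -1/8640; (3j)²=28/715 [(5 3 4; -4 0 4)], sign=-1
I_A²/I_B² = (343/12870)/(28/715) = 49/72

49/72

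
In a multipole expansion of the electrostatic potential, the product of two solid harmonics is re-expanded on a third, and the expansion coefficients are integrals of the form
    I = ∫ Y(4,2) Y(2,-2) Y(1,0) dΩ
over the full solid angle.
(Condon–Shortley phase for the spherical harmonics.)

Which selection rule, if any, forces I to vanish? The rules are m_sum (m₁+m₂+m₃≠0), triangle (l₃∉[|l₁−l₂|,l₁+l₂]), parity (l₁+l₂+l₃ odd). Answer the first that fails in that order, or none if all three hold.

triangle

m₁+m₂+m₃ = 2 − 2 + 0 = 0  ✓
triangle: |4−2|=2 ≤ l₃=1 ≤ 4+2=6  ✗
parity: l₁+l₂+l₃ = 7 is odd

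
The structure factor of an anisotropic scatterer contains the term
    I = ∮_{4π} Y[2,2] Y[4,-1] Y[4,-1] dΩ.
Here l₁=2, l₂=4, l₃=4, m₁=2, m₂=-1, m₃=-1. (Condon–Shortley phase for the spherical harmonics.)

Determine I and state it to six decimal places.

0.200662

Rules hold: Σm=0, L=10 even, 2≤4≤6.
N = 5·9·9 = 405
Δ = 2!·2!·6!/11! = 1/13860
Racah Σ t=0..2: t=0:+1/192 t=1:−1/36 t=2:+1/192 = -5/288
⇒ 3j(2 4 4; 0 0 0)² = 20/693, sgn -1
Racah Σ t=0..0: t=0:+1/144 = 1/144
⇒ 3j(2 4 4; 2 -1 -1)² = 10/231, sgn -1
4πI² = N·(3j₀)²·(3jₘ)² = 3000/5929
I = +1·√(0.505988/4π) = 0.20066192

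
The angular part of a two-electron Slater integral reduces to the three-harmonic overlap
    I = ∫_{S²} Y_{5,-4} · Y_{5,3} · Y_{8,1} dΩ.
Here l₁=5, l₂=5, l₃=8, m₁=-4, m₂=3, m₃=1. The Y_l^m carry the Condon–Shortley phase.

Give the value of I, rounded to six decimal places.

0.100827

Checks pass: Σm=0; 18 even; l₃=8∈[0,10].
(2·5+1)(2·5+1)(2·8+1) = 2057
Δ: 2! 8! 8! / 19! → 1/37413090
sum: t=0:+1/1036800 t=1:−1/331776 t=2:+1/1036800 = -1/921600
3j²(5 5 8; 0 0 0) = Δ·Π!·Σ² = 490/46189  (sign -1)
sum: t=1:−1/203212800 t=2:+1/14515200 = 13/203212800
3j²(5 5 8; -4 3 1) = Δ·Π!·Σ² = 104/17765  (sign -1)
combine: 4πI² = 2057·490/46189·104/17765 = 784/6137
take √, sign +1: I = 0.10082658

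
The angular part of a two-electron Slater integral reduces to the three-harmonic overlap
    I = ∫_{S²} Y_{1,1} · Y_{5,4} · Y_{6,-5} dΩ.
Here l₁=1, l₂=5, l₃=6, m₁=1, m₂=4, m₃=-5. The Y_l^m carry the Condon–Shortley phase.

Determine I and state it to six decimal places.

-0.303018

Checks pass: Σm=0; 12 even; l₃=6∈[4,6].
(2·1+1)(2·5+1)(2·6+1) = 429
Δ: 0! 2! 10! / 13! → 1/858
sum: t=0:+1/14400 = 1/14400
3j²(1 5 6; 0 0 0) = Δ·Π!·Σ² = 6/143  (sign +1)
sum: t=0:+1/725760 = 1/725760
3j²(1 5 6; 1 4 -5) = Δ·Π!·Σ² = 5/78  (sign -1)
combine: 4πI² = 429·6/143·5/78 = 15/13
take √, sign -1: I = -0.30301841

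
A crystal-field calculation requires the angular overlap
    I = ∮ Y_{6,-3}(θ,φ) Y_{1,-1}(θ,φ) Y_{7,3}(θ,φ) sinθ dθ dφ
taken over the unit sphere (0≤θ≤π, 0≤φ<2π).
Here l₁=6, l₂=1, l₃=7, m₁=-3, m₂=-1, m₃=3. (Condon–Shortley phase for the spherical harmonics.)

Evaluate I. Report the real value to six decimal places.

0.000000

m-sum = -3 − 1 + 3 = -1 ≠ 0 ⇒ I = 0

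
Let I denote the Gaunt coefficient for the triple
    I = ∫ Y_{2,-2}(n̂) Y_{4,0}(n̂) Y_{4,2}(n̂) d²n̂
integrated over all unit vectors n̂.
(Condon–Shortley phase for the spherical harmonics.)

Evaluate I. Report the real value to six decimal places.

-0.190365

Rules hold: Σm=0, L=10 even, 2≤4≤6.
N = 5·9·9 = 405
Δ = 2!·2!·6!/11! = 1/13860
Racah Σ t=0..2: t=0:+1/192 t=1:−1/36 t=2:+1/192 = -5/288
⇒ 3j(2 4 4; 0 0 0)² = 20/693, sgn -1
Racah Σ t=2..2: t=2:+1/192 = 1/192
⇒ 3j(2 4 4; -2 0 2)² = 3/77, sgn +1
4πI² = N·(3j₀)²·(3jₘ)² = 2700/5929
I = -1·√(0.455389/4π) = -0.19036462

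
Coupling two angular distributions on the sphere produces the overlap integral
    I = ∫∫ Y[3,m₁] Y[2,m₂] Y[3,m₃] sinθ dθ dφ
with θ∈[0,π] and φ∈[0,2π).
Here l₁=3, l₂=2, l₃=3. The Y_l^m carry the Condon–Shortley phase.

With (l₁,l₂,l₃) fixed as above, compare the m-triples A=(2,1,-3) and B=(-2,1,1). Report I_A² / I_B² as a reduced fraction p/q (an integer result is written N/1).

Same 3,2,3: normalisation and zero-m 3j drop out of the ratio.
A: Δ: 2! 4! 2! / 9! → 1/3780; sum: t=1:−1/48 = -1/48; 3j²(3 2 3; 2 1 -3) = Δ·Π!·Σ² = 5/84  (sign -1)
B: Δ: 2! 4! 2! / 9! → 1/3780; sum: t=1:−1/48 t=2:+1/12 = 1/16; 3j²(3 2 3; -2 1 1) = Δ·Π!·Σ² = 1/28  (sign +1)
I_A²/I_B² = (5/84)/(1/28) = 5/3

5/3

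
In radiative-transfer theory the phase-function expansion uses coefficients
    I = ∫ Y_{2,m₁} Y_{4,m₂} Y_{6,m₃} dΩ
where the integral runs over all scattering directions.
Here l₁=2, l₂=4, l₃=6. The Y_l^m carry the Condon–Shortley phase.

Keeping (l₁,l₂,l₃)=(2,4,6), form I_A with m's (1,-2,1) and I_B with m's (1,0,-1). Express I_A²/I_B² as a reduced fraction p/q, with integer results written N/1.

2/5

Shared (l₁,l₂,l₃)=(2,4,6): N and (l;000)² cancel in I_A²/I_B².
A: Δ = 0!·4!·8!/13! = 1/6435; Racah Σ t=0..0: t=0:+1/8640 = 1/8640; ⇒ 3j(2 4 6; 1 -2 1)² = 14/1287, sgn -1
B: Δ = 0!·4!·8!/13! = 1/6435; Racah Σ t=0..0: t=0:+1/3456 = 1/3456; ⇒ 3j(2 4 6; 1 0 -1)² = 35/1287, sgn -1
I_A²/I_B² = (14/1287)/(35/1287) = 2/5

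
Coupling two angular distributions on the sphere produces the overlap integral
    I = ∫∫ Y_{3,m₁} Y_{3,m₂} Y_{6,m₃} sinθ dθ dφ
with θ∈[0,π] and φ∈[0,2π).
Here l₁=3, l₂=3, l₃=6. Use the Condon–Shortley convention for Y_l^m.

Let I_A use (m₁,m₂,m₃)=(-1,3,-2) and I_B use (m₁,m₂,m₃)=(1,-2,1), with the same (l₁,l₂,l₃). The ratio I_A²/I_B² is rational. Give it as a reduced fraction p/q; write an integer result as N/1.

4/15

l's match ⇒ only the (l;m) 3-j factors differ between A and B.
A: triangle coeff Δ(3,3,6) = 1/12012; Σ_t [0,0]: t=0:+1/34560 = 1/34560; (3j)²=1/429 [(3 3 6; -1 3 -2)], sign=+1
B: triangle coeff Δ(3,3,6) = 1/12012; Σ_t [0,0]: t=0:+1/5760 = 1/5760; (3j)²=5/572 [(3 3 6; 1 -2 1)], sign=-1
I_A²/I_B² = (1/429)/(5/572) = 4/15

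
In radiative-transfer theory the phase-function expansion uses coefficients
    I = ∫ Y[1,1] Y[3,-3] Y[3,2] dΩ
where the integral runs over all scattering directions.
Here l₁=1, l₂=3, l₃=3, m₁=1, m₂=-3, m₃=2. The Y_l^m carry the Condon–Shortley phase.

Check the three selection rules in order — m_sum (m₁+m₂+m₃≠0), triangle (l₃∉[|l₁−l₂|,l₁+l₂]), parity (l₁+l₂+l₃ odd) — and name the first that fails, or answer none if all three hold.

parity

m₁+m₂+m₃ = 1 − 3 + 2 = 0  ✓
triangle: |1−3|=2 ≤ l₃=3 ≤ 1+3=4  ✓
parity: l₁+l₂+l₃ = 7 is odd  ✗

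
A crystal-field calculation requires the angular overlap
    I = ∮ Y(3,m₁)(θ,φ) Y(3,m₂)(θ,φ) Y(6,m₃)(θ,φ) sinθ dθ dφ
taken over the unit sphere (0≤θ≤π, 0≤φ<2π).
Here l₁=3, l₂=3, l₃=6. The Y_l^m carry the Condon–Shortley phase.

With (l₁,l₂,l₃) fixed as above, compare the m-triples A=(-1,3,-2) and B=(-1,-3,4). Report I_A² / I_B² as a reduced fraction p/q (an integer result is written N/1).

Shared (l₁,l₂,l₃)=(3,3,6): N and (l;000)² cancel in I_A²/I_B².
A: Δ = 0!·6!·6!/13! = 1/12012; Racah Σ t=0..0: t=0:+1/34560 = 1/34560; ⇒ 3j(3 3 6; -1 3 -2)² = 1/429, sgn +1
B: Δ = 0!·6!·6!/13! = 1/12012; Racah Σ t=0..0: t=0:+1/34560 = 1/34560; ⇒ 3j(3 3 6; -1 -3 4)² = 5/286, sgn +1
I_A²/I_B² = (1/429)/(5/286) = 2/15

2/15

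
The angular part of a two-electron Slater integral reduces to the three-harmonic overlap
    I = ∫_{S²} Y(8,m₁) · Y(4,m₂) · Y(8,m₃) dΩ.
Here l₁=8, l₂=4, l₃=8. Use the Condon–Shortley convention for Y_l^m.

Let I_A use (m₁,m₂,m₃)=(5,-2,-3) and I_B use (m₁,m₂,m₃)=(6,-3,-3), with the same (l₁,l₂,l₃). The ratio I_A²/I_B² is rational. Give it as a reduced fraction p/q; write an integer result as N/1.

Shared (l₁,l₂,l₃)=(8,4,8): N and (l;000)² cancel in I_A²/I_B².
A: Δ = 4!·12!·4!/21! = 1/185175900; Racah Σ t=0..2: t=0:+1/209018880 t=1:−1/261273600 t=2:+1/3832012800 = 1/821145600; ⇒ 3j(8 4 8; 5 -2 -3)² = 2/969, sgn -1
B: Δ = 4!·12!·4!/21! = 1/185175900; Racah Σ t=0..1: t=0:+1/1045094400 t=1:−1/5748019200 = 1/1277337600; ⇒ 3j(8 4 8; 6 -3 -3)² = 9/646, sgn -1
I_A²/I_B² = (2/969)/(9/646) = 4/27

4/27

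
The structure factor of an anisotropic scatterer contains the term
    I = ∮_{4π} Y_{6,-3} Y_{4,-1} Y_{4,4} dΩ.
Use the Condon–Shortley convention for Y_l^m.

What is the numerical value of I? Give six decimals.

0.155830

Checks pass: Σm=0; 14 even; l₃=4∈[2,10].
(2·6+1)(2·4+1)(2·4+1) = 1053
Δ: 6! 6! 2! / 15! → 1/1261260
sum: t=2:+1/4608 t=3:−1/1296 t=4:+1/4608 = -7/20736
3j²(6 4 4; 0 0 0) = Δ·Π!·Σ² = 20/1287  (sign -1)
sum: t=3:−1/51840 = -1/51840
3j²(6 4 4; -3 -1 4) = Δ·Π!·Σ² = 8/429  (sign -1)
combine: 4πI² = 1053·20/1287·8/429 = 480/1573
take √, sign +1: I = 0.15583009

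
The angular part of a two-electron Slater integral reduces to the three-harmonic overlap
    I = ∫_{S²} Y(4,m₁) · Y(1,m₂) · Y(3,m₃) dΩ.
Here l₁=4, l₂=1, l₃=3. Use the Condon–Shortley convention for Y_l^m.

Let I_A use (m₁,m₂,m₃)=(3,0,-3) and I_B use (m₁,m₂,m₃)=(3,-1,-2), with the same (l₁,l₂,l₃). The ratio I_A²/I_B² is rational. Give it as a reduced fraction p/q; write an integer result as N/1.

Same 4,1,3: normalisation and zero-m 3j drop out of the ratio.
A: Δ: 2! 6! 0! / 9! → 1/252; sum: t=1:−1/720 = -1/720; 3j²(4 1 3; 3 0 -3) = Δ·Π!·Σ² = 1/36  (sign -1)
B: Δ: 2! 6! 0! / 9! → 1/252; sum: t=0:+1/240 = 1/240; 3j²(4 1 3; 3 -1 -2) = Δ·Π!·Σ² = 1/12  (sign -1)
I_A²/I_B² = (1/36)/(1/12) = 1/3

1/3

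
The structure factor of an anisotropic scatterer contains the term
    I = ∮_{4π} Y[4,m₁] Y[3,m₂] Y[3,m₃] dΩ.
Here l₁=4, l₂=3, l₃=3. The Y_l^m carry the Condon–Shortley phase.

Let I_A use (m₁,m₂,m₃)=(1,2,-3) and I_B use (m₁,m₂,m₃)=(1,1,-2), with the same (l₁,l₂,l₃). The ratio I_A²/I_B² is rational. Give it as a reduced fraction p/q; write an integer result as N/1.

15/16

l's match ⇒ only the (l;m) 3-j factors differ between A and B.
A: triangle coeff Δ(4,3,3) = 1/34650; Σ_t [3,3]: t=3:−1/288 = -1/288; (3j)²=5/231 [(4 3 3; 1 2 -3)], sign=-1
B: triangle coeff Δ(4,3,3) = 1/34650; Σ_t [2,3]: t=2:+1/48 t=3:−1/144 = 1/72; (3j)²=16/693 [(4 3 3; 1 1 -2)], sign=-1
I_A²/I_B² = (5/231)/(16/693) = 15/16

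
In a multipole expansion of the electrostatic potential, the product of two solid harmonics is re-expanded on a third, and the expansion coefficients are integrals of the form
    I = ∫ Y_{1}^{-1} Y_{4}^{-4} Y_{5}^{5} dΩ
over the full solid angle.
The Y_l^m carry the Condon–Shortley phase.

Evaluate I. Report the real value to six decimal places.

m-sum 0 ✓  L=10 even ✓  3≤5≤5 ✓
Π(2lᵢ+1) = 3×9×11 = 297
triangle coeff Δ(1,4,5) = 1/495
Σ_t [0,0]: t=0:+1/576 = 1/576
(3j)²=5/99 [(1 4 5; 0 0 0)], sign=-1
Σ_t [0,0]: t=0:+1/80640 = 1/80640
(3j)²=1/11 [(1 4 5; -1 -4 5)], sign=+1
⇒ 4πI² = 15/11
I = (-1)√(15/11/(4π)) = -0.32941575

-0.329416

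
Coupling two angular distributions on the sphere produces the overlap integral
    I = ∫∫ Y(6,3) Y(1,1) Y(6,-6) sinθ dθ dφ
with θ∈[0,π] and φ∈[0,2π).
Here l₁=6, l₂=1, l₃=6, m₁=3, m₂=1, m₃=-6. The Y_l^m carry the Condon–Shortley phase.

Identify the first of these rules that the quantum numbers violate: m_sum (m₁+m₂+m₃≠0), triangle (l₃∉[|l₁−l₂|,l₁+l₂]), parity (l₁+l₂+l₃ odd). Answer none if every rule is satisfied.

m₁+m₂+m₃ = 3 + 1 − 6 = -2  ✗
triangle: |6−1|=5 ≤ l₃=6 ≤ 6+1=7
parity: l₁+l₂+l₃ = 13 is odd

m_sum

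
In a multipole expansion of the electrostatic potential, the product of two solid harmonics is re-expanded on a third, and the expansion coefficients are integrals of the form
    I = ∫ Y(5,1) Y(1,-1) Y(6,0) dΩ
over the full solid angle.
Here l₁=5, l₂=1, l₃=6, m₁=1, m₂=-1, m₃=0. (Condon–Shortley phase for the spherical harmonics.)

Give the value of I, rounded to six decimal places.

Checks pass: Σm=0; 12 even; l₃=6∈[4,6].
(2·5+1)(2·1+1)(2·6+1) = 429
Δ: 0! 10! 2! / 13! → 1/858
sum: t=0:+1/14400 = 1/14400
3j²(5 1 6; 0 0 0) = Δ·Π!·Σ² = 6/143  (sign +1)
sum: t=0:+1/34560 = 1/34560
3j²(5 1 6; 1 -1 0) = Δ·Π!·Σ² = 5/286  (sign +1)
combine: 4πI² = 429·6/143·5/286 = 45/143
take √, sign +1: I = 0.15824621

0.158246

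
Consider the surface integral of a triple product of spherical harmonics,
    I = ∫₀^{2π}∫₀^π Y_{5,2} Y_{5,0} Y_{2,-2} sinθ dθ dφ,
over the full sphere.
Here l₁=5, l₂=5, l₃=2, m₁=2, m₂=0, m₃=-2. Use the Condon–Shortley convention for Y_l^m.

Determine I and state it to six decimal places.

Checks pass: Σm=0; 12 even; l₃=2∈[0,10].
(2·5+1)(2·5+1)(2·2+1) = 605
Δ: 8! 2! 2! / 13! → 1/38610
sum: t=3:−1/2880 t=4:+1/576 t=5:−1/2880 = 1/960
3j²(5 5 2; 0 0 0) = Δ·Π!·Σ² = 10/429  (sign +1)
sum: t=3:−1/2880 = -1/2880
3j²(5 5 2; 2 0 -2) = Δ·Π!·Σ² = 14/429  (sign -1)
combine: 4πI² = 605·10/429·14/429 = 700/1521
take √, sign -1: I = -0.19137248

-0.191372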